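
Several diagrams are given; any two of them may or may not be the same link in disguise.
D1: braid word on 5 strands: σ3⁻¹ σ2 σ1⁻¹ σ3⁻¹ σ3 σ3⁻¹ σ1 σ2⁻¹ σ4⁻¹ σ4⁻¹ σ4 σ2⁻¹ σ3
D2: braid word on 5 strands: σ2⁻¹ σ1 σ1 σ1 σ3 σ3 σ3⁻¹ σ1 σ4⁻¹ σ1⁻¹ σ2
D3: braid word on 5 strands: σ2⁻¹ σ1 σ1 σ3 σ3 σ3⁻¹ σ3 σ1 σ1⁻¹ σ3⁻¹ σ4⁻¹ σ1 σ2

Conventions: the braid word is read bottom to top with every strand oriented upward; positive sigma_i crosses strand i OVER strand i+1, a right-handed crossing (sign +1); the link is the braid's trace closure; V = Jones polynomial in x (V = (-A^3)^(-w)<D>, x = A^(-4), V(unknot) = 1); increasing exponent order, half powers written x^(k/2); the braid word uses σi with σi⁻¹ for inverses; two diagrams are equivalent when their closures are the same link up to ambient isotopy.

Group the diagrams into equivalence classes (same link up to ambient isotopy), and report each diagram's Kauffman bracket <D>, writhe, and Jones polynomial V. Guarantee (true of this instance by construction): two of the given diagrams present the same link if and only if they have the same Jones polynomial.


equivalence classes: {D1} | {D2, D3}
D1 (bracket A^-11 + A^-7; 13 crossings at w = -3): V = -x^(-1/2) - x^(1/2)
V(D2) = -x^(1/2) - x^(3/2) - x^(5/2) + x^(9/2)  (w +3, c 11, <D> = -A^-9 + A^-1 + A^3 + A^7)
V(D3) = -x^(1/2) - x^(3/2) - x^(5/2) + x^(9/2)  [13 crossings, <D> = -A^-9 + A^-1 + A^3 + A^7, w = +3]
key observation: 2 classes among 3 diagrams; unequal V(x) rules out equality


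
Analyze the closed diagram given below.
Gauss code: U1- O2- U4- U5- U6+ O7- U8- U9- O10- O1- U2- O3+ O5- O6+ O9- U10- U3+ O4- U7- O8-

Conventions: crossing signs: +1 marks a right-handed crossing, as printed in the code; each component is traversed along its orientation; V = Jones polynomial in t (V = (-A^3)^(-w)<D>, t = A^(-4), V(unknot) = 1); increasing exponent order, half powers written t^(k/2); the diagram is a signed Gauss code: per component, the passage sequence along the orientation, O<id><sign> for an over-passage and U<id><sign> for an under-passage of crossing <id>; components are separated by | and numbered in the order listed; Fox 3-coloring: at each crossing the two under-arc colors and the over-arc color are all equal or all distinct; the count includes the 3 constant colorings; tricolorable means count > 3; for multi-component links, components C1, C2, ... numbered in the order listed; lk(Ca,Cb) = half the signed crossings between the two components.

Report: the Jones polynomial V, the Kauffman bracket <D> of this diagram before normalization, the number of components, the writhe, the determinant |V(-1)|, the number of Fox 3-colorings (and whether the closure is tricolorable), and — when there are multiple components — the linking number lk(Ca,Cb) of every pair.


V(t) = -t^-9 + 2t^-8 - 3t^-7 + 3t^-6 - 3t^-5 + 3t^-4 - t^-3 + t^-2
bracket: A^-10 - A^-6 + 3A^-2 - 3A^2 + 3A^6 - 3A^10 + 2A^14 - A^18, w = -6
1 component, writhe -6, over 10 crossings
det 17, colorings 3 of 3^10 — not tricolorable
observation: the span of V is 7, forcing >= 7 crossings in any diagram


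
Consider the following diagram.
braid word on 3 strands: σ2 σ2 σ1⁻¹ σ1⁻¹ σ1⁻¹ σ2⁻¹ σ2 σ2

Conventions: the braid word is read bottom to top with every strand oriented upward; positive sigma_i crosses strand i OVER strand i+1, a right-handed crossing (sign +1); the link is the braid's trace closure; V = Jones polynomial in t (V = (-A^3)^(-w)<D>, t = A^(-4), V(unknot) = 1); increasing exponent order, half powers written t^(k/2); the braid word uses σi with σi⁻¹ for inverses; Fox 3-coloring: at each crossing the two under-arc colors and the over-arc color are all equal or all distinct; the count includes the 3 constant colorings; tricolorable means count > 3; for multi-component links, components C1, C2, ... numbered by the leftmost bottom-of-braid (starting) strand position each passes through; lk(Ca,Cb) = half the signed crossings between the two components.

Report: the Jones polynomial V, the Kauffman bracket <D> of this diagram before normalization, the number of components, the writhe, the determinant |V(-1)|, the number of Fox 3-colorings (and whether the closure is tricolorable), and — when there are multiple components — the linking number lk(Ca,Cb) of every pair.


V(t) = -t^-3 + t^-2 - t^-1 + 3 - t + t^2 - t^3
bracket: -A^-12 + A^-8 - A^-4 + 3 - A^4 + A^8 - A^12, w = 0
1 component, writhe 0, over 8 crossings
det 9, colorings 27 of 3^8 — tricolorable
observation: palindromic: swapping t for 1/t fixes V


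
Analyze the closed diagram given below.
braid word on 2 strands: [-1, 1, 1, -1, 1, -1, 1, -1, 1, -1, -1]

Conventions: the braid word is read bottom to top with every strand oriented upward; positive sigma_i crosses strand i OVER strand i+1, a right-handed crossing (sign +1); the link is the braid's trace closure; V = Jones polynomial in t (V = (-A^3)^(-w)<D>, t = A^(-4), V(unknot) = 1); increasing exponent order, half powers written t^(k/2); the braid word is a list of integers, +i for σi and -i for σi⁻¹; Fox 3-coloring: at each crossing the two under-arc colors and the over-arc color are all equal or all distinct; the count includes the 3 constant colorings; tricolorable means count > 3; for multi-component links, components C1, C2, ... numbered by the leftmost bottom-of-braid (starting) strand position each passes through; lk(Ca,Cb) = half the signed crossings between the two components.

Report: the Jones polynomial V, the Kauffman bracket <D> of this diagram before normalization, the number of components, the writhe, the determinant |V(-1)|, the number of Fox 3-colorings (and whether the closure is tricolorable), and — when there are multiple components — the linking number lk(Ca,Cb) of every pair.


Jones polynomial: V(t) = 1
<D> = -A^-3; writhe -1
components 1, writhe -1 (11 crossings)
3-colorings: 3 of 3^11, det 1 — not tricolorable
note: |V(-1)| = 1: so not tricolorable, since 3 does not divide 1


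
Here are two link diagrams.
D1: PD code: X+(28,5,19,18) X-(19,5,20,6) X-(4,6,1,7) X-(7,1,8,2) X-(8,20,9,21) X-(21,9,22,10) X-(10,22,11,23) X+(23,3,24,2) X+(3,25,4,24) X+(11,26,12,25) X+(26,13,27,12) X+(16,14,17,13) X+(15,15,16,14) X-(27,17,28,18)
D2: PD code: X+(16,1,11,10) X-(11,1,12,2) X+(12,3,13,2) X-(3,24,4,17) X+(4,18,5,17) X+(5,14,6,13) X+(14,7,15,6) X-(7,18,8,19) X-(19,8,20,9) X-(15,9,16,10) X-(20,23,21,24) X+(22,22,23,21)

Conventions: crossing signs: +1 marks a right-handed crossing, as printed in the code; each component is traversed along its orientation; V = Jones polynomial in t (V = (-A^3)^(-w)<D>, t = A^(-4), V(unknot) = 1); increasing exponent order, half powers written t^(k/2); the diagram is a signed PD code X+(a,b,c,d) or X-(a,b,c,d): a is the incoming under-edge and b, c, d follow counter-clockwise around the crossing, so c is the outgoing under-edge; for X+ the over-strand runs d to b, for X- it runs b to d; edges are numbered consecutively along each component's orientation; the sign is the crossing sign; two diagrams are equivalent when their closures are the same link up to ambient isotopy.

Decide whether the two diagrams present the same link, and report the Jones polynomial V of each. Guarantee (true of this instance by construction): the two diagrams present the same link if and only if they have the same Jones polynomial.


equivalent: no
D1 (bracket A^-4 - 1 + 3A^4 - A^8 + 3A^12 - 2A^16 + A^20; 14 crossings at w = 0): V = t^-5 - 2t^-4 + 3t^-3 - t^-2 + 3t^-1 - 1 + t
V(D2) = t^-2 + 2 + t^2  (w 0, c 12, <D> = A^-8 + 2 + A^8)
key observation: comparing 2 Jones polynomials yields 2 groups


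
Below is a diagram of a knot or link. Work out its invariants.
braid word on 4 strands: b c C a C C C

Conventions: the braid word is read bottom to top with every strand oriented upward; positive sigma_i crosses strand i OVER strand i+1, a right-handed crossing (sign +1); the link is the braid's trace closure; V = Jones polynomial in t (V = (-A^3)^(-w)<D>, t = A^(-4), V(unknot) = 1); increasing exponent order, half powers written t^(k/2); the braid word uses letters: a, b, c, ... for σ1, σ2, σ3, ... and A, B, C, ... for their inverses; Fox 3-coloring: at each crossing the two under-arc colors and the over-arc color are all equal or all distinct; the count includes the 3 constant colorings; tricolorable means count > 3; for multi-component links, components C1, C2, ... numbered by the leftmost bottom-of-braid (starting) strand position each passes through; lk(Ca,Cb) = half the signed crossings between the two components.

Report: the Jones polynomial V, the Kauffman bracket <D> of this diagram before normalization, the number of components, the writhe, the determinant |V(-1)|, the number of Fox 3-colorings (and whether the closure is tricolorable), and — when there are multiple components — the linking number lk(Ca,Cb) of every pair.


V = -t^-4 + t^-3 + t^-1
<D> = -A - A^9 + A^13 (w = -1)
1 component over 7 crossings, w = -1
9 Fox colorings among 3^7, |V(-1)| = 3: tricolorable
why: inverse pairs cancel, leaving σ2 σ1 σ3⁻¹ σ3⁻¹ σ3⁻¹


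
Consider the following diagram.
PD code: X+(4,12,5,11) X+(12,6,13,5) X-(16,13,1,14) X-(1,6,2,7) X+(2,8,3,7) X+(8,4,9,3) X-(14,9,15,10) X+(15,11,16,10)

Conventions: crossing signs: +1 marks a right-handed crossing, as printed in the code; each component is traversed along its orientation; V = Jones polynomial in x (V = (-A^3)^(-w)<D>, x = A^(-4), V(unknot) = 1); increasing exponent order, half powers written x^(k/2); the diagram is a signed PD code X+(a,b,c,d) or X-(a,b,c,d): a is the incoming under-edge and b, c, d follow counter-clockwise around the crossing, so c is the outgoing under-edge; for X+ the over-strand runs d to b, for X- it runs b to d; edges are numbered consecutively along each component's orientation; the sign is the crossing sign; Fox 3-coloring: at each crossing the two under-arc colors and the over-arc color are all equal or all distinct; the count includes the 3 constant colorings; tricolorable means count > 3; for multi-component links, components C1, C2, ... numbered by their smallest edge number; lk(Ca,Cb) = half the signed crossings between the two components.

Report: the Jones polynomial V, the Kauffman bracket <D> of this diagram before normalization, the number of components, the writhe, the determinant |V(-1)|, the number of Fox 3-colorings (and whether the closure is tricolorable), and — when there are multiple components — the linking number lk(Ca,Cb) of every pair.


V = x + x^3 - x^4
<D> = -A^-10 + A^-6 + A^2 (w = +2)
1 component over 8 crossings, w = +2
9 Fox colorings among 3^8, |V(-1)| = 3: tricolorable
why: V spans 3 powers of x: at least 3 crossings in any diagram


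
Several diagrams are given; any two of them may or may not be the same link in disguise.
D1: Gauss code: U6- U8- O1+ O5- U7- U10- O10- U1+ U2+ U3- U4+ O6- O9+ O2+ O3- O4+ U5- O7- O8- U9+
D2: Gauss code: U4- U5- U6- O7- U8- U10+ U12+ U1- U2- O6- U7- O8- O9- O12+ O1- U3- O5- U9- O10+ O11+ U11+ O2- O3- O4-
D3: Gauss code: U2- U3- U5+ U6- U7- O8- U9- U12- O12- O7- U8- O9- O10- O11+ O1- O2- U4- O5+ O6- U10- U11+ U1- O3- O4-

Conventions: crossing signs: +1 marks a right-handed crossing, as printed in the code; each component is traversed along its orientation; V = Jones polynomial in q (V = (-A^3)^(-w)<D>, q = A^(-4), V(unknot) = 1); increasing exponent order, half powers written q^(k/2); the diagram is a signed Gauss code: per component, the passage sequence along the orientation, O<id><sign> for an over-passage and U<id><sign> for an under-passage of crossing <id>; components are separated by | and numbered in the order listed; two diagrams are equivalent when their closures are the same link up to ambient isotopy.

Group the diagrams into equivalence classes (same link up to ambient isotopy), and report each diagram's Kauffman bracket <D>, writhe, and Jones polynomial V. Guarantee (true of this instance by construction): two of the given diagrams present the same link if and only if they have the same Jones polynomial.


grouping into links: {D1} | {D2, D3}
V(D1) = 1  (w -2, c 10, <D> = A^-6)
V(D2) = q^-8 - 2q^-7 + q^-6 - 2q^-5 + 2q^-4 + q^-2  [12 crossings, <D> = A^-10 + 2A^-2 - 2A^2 + A^6 - 2A^10 + A^14, w = -6]
V(D3) = q^-8 - 2q^-7 + q^-6 - 2q^-5 + 2q^-4 + q^-2  (w -8, c 12, <D> = A^-16 + 2A^-8 - 2A^-4 + 1 - 2A^4 + A^8)
key observation: 2 values of V(q) split the 3 diagrams


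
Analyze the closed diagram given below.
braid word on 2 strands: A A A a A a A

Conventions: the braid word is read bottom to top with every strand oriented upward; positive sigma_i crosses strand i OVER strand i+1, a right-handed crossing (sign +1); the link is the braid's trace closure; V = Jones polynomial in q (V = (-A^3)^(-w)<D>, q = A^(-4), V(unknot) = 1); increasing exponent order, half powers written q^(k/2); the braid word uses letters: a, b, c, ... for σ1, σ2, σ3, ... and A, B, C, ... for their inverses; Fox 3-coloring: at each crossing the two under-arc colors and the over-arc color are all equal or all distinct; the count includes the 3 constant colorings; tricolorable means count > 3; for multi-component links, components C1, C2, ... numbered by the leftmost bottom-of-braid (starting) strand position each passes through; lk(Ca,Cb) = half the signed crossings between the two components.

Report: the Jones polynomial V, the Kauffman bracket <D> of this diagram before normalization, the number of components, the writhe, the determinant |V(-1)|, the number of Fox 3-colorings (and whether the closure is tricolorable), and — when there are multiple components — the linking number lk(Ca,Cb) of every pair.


V(q) = -q^-4 + q^-3 + q^-1
bracket: -A^-5 - A^3 + A^7, w = -3
1 component, writhe -3, over 7 crossings
det 3, colorings 9 of 3^7 — tricolorable
observation: |V(-1)| = 3: so tricolorable, since 3 divides 3


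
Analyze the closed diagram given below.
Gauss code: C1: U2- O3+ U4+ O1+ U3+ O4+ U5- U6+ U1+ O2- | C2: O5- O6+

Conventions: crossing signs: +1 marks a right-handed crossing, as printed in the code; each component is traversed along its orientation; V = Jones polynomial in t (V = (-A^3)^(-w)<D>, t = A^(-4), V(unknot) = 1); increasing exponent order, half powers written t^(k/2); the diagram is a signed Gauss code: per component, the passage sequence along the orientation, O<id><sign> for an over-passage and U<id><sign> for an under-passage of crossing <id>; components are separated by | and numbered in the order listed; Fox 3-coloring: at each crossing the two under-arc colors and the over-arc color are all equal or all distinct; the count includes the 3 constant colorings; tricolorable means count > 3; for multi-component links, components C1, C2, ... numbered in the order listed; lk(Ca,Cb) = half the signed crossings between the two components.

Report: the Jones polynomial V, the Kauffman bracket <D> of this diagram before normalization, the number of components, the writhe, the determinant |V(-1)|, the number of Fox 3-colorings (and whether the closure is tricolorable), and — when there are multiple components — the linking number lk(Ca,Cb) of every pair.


V(t) = -t^(1/2) - t^(3/2) - t^(5/2) + t^(9/2)
bracket: A^-12 - A^-4 - 1 - A^4, w = +2
2 components, writhe +2, over 6 crossings
lk(C1,C2) = 0
det 0, colorings 27 of 3^7 — tricolorable
observation: summing lk over 1 pair gives 0


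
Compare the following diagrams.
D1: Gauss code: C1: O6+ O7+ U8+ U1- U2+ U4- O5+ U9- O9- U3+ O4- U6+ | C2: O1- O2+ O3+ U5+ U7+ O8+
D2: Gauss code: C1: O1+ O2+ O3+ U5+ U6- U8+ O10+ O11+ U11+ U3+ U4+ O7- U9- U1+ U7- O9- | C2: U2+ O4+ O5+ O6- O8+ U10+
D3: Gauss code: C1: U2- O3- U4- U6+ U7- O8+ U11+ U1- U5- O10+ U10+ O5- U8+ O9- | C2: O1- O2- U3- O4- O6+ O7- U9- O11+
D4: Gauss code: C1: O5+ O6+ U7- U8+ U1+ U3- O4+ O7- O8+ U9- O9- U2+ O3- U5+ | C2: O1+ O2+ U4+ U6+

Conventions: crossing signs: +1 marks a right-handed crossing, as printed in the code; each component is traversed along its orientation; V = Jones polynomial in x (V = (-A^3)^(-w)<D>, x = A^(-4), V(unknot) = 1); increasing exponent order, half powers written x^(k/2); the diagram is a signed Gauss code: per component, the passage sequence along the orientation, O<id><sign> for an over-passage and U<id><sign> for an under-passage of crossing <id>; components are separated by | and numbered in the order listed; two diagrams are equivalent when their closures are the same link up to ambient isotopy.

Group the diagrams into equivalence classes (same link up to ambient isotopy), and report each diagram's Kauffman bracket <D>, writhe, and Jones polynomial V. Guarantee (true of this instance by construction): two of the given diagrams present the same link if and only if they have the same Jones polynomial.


equivalence classes: {D1, D4} | {D2} | {D3}
D1 (bracket A^-9 + A^-1 - A^3 + A^7; 9 crossings at w = +3): V = -x^(1/2) + x^(3/2) - x^(5/2) - x^(9/2)
V(D2) = -x^(3/2) - x^(7/2) + x^(9/2) - x^(11/2)  (w +5, c 11, <D> = A^-7 - A^-3 + A + A^9)
D3 (bracket A^-3 + A^5 - A^9 + A^13; 11 crossings at w = -3): V = -x^(-11/2) + x^(-9/2) - x^(-7/2) - x^(-3/2)
D4 (bracket A^-9 + A^-1 - A^3 + A^7; 9 crossings at w = +3): V = -x^(1/2) + x^(3/2) - x^(5/2) - x^(9/2)
observation: V(x) takes 3 values over 4 diagrams, fixing the grouping


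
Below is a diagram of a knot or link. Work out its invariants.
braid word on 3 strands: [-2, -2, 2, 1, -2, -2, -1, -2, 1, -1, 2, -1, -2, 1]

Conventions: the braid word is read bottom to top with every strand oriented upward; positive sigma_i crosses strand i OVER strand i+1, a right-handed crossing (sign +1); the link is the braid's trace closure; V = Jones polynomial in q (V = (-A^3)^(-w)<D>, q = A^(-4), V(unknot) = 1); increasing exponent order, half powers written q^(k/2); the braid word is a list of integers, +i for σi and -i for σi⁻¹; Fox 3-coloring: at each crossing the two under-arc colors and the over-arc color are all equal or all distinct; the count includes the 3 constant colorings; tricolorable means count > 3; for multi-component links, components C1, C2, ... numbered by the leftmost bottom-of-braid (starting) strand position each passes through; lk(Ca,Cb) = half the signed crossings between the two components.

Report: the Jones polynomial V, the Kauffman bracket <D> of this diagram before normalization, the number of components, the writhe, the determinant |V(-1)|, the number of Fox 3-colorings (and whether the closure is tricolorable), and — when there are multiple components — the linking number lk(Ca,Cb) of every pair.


V(q) = q^-7 - 2q^-6 + 2q^-5 - 3q^-4 + 3q^-3 - 2q^-2 + 2q^-1
bracket: 2A^-8 - 2A^-4 + 3 - 3A^4 + 2A^8 - 2A^12 + A^16, w = -4
1 component, writhe -4, over 14 crossings
det 15, colorings 9 of 3^14 — tricolorable
observation: the span of V is 6, forcing >= 6 crossings in any diagram


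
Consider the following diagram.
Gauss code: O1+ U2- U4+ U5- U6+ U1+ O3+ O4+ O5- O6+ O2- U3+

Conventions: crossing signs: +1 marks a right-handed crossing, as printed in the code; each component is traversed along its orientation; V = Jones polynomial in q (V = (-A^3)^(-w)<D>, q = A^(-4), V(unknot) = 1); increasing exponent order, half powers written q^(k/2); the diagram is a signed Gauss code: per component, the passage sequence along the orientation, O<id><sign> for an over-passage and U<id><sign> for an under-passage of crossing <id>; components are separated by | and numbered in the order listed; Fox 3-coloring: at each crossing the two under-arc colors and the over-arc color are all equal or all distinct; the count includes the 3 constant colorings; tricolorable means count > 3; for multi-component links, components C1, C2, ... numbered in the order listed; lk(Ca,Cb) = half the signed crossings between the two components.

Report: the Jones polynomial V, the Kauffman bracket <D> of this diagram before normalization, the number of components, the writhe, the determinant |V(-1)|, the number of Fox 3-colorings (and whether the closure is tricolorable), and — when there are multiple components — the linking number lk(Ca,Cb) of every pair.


V(q) = 1
bracket: A^6, w = +2
1 component, writhe +2, over 6 crossings
det 1, colorings 3 of 3^6 — not tricolorable
observation: w = +2 (over 6 crossings) is diagram-only; (-A^3)^(-2) removes it from V


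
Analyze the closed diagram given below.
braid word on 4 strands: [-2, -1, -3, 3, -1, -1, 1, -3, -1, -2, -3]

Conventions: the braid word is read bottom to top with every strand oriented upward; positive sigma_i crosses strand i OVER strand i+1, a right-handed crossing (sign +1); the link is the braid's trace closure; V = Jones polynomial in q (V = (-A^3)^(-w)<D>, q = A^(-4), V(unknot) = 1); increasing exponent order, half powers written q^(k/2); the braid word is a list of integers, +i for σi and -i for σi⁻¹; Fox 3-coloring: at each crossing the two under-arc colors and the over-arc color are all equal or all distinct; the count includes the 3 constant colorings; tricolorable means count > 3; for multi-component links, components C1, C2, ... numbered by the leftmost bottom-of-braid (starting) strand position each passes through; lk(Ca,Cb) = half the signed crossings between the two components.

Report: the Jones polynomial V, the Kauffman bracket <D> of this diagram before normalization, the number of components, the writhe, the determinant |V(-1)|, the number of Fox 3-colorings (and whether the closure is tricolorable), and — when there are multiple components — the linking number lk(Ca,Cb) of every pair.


V(q) = q^-8 - 2q^-7 + q^-6 - 2q^-5 + 2q^-4 + q^-2
bracket: -A^-13 - 2A^-5 + 2A^-1 - A^3 + 2A^7 - A^11, w = -7
1 component, writhe -7, over 11 crossings
det 9, colorings 27 of 3^11 — tricolorable
observation: det 9 = |V(-1)|; divisible by 3, so tricolorable


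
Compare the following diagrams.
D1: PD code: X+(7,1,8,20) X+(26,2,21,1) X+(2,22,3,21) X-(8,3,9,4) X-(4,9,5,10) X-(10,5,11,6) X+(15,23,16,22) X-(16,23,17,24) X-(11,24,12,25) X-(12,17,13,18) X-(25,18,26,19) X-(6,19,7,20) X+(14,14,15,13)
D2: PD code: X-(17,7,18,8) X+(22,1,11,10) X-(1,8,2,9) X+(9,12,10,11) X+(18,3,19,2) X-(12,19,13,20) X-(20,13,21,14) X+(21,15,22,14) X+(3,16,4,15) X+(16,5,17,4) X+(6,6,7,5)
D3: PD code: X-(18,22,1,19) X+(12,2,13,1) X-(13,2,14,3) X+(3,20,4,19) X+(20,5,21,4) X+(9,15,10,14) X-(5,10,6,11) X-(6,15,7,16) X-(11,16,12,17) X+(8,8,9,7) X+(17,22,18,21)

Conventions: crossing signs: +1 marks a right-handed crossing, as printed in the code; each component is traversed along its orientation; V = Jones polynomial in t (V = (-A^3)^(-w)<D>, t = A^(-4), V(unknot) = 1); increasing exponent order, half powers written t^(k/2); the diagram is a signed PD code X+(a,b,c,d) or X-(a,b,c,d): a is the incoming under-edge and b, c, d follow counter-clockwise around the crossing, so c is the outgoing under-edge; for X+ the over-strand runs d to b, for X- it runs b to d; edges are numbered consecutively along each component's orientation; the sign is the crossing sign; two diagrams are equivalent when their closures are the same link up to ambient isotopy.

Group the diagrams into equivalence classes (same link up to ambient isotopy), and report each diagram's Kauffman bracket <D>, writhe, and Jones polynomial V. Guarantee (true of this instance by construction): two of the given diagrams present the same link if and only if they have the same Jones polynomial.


classes: {D1} | {D2} | {D3}
V(D1) = t^(-9/2) - t^(-5/2) - t^(-3/2) - t^(-1/2)  [13 crossings, <D> = A^-7 + A^-3 + A - A^9, w = -3]
D2 (bracket A^-9 - A^-5 + 3A^-1 - 2A^3 + 2A^7 - 2A^11 + A^15; 11 crossings at w = +3): V = -t^(-3/2) + 2t^(-1/2) - 2t^(1/2) + 2t^(3/2) - 3t^(5/2) + t^(7/2) - t^(9/2)
V(D3) = -t^(1/2) - t^(5/2)  (w +1, c 11, <D> = A^-7 + A)
insight: 3 classes among 3 diagrams; unequal V(t) rules out equality


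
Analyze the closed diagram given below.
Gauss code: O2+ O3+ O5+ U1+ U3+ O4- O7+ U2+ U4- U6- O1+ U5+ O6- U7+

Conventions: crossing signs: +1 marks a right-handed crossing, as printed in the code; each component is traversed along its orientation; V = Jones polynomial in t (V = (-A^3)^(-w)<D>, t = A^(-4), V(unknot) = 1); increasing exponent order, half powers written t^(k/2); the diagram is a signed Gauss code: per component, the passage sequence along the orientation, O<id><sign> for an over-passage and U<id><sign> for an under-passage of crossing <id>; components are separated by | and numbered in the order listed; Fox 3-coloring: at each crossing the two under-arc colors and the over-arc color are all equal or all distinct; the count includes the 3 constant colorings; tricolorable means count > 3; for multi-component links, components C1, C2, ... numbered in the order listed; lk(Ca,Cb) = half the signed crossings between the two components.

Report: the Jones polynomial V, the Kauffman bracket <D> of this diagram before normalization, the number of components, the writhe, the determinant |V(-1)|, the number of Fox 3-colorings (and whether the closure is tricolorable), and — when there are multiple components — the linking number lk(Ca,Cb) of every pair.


Jones polynomial: V(t) = t + t^3 - t^4
<D> = A^-7 - A^-3 - A^5; writhe +3
components 1, writhe +3 (7 crossings)
3-colorings: 9 of 3^7, det 3 — tricolorable
note: the span of V is 3, forcing >= 3 crossings in any diagram


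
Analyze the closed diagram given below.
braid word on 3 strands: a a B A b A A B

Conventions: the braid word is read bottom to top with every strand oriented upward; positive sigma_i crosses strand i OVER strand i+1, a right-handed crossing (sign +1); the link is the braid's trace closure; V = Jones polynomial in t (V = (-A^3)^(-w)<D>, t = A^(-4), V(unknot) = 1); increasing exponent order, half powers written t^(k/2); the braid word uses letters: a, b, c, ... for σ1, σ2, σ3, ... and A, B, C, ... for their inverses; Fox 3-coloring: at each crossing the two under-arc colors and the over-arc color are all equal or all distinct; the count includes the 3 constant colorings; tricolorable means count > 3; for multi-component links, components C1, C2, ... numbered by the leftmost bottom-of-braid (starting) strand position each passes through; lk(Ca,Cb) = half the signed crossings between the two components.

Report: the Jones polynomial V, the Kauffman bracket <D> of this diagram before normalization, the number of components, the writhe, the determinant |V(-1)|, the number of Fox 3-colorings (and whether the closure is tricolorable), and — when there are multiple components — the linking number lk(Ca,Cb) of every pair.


V = -t^-5 + t^-4 - t^-3 + 2t^-2 - t^-1 + 2 - t
<D> = -A^-10 + 2A^-6 - A^-2 + 2A^2 - A^6 + A^10 - A^14 (w = -2)
1 component over 8 crossings, w = -2
9 Fox colorings among 3^8, |V(-1)| = 9: tricolorable
why: |V(-1)| = 9: so tricolorable, since 3 divides 9


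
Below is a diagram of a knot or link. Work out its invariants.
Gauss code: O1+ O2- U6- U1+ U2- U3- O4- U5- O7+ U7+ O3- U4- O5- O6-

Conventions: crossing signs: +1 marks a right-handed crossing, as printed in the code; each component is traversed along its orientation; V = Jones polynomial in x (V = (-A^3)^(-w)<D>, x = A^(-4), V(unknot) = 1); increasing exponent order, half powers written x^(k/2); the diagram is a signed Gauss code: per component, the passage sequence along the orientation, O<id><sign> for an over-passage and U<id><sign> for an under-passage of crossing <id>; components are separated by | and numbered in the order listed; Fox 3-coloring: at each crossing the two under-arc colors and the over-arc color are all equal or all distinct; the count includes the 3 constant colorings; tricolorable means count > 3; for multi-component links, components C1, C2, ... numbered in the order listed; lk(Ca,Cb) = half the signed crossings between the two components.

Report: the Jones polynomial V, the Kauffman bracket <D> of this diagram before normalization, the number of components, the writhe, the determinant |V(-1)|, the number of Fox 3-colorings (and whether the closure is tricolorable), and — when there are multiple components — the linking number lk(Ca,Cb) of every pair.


V = -x^-4 + x^-3 + x^-1
<D> = -A^-5 - A^3 + A^7 (w = -3)
1 component over 7 crossings, w = -3
9 Fox colorings among 3^7, |V(-1)| = 3: tricolorable
why: det 3 = |V(-1)|; divisible by 3, so tricolorable


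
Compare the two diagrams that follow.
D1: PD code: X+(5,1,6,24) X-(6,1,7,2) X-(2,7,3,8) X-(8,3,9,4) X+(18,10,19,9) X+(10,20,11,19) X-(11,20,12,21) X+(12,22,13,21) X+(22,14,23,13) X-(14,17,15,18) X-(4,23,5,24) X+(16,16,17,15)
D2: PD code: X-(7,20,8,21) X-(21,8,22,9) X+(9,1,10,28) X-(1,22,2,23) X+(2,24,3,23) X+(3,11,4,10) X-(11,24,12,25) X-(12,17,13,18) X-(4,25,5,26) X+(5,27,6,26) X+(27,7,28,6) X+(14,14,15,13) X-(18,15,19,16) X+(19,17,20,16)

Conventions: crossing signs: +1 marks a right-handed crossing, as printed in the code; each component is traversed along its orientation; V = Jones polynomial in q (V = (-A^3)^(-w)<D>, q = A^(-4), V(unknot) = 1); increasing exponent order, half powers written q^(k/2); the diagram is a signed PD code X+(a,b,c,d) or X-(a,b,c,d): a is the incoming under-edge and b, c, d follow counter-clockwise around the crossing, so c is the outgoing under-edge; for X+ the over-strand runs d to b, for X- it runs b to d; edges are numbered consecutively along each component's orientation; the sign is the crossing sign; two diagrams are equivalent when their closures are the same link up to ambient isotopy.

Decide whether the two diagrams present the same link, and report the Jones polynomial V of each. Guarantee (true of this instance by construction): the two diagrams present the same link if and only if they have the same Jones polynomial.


equivalent: no
V(D1) = -q^-3 + q^-2 - q^-1 + 3 - q + q^2 - q^3  (w 0, c 12, <D> = -A^-12 + A^-8 - A^-4 + 3 - A^4 + A^8 - A^12)
V(D2) = -q^-3 + 2q^-2 - 2q^-1 + 3 - 2q + 2q^2 - q^3  [14 crossings, <D> = -A^-12 + 2A^-8 - 2A^-4 + 3 - 2A^4 + 2A^8 - A^12, w = 0]
key observation: 2 classes among 2 diagrams; unequal V(q) rules out equality


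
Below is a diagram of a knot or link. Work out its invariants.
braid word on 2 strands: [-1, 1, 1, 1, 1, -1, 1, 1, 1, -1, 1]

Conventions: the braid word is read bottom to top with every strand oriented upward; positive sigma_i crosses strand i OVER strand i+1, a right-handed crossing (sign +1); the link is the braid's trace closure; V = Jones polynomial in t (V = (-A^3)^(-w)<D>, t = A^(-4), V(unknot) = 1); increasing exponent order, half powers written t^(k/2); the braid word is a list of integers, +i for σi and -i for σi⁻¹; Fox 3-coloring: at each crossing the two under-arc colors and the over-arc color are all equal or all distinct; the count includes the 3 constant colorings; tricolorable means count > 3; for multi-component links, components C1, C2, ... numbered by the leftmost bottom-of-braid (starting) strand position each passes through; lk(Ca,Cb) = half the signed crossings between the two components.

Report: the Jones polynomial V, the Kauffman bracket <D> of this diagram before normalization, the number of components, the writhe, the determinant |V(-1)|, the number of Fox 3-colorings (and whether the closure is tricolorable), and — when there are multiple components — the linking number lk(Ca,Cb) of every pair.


V(t) = t^2 + t^4 - t^5 + t^6 - t^7
bracket: A^-13 - A^-9 + A^-5 - A^-1 - A^7, w = +5
1 component, writhe +5, over 11 crossings
det 5, colorings 3 of 3^11 — not tricolorable
observation: inverse pairs cancel, leaving σ1 σ1 σ1 σ1 σ1


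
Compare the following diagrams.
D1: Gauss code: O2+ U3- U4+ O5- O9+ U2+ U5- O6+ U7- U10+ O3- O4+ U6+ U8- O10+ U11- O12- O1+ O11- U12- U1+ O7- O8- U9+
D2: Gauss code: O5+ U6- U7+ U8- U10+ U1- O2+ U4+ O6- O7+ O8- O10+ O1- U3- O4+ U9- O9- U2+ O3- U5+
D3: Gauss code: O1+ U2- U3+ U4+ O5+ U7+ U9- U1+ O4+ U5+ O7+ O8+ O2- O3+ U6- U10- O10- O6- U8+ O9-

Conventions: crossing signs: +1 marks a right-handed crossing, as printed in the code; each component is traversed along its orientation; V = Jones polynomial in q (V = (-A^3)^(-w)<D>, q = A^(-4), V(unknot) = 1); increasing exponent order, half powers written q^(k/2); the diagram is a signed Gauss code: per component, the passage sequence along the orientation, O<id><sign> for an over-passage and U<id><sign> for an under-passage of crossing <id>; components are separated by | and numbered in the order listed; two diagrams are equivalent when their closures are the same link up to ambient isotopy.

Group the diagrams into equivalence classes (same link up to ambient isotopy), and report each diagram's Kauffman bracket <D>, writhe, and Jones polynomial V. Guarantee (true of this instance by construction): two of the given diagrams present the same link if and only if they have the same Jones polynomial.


classes: {D1} | {D2} | {D3}
V(D1) = 1  [12 crossings, <D> = 1, w = 0]
V(D2) = q^-2 - q^-1 + 1 - q + q^2  (w 0, c 10, <D> = A^-8 - A^-4 + 1 - A^4 + A^8)
V(D3) = q + q^3 - q^4  [10 crossings, <D> = -A^-10 + A^-6 + A^2, w = +2]
note: V(q) takes 3 values over 3 diagrams, fixing the grouping


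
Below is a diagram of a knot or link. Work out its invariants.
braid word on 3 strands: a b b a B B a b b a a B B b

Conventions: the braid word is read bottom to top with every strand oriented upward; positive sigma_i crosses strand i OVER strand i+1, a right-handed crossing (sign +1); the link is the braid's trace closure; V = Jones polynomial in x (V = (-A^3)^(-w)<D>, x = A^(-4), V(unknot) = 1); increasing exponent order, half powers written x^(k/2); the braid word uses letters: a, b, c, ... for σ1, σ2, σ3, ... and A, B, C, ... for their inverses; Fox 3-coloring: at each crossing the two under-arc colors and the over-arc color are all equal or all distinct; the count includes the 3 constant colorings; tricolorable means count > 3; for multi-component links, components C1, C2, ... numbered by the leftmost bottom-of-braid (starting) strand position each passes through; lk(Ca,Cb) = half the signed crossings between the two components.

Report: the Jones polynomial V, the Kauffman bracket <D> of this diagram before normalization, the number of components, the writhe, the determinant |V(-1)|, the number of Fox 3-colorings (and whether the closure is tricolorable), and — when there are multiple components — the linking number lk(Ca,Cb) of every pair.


Jones polynomial: V(x) = x^3 + x^5 - x^6 + x^7 - x^8 + x^9 - x^10
<D> = -A^-22 + A^-18 - A^-14 + A^-10 - A^-6 + A^-2 + A^6; writhe +6
components 1, writhe +6 (14 crossings)
3-colorings: 3 of 3^14, det 7 — not tricolorable
note: |V(-1)| = 7: so not tricolorable, since 3 does not divide 7


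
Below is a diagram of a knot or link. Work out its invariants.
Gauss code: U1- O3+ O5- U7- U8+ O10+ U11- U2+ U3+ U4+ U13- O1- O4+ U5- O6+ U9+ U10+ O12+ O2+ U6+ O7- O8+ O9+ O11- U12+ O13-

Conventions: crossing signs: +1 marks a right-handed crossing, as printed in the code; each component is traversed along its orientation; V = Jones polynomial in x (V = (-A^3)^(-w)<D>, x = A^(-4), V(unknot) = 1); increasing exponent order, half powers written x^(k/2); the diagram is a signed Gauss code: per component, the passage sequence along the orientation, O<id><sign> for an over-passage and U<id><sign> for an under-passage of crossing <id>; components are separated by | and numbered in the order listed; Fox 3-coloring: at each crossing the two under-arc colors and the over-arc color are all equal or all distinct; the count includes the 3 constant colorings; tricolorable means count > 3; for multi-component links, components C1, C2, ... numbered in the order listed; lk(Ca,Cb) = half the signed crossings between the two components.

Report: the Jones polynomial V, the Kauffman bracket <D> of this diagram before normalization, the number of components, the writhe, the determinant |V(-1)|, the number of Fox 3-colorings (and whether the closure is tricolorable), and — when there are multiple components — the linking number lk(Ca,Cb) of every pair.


V(x) = -x^-1 + 2 - x + 2x^2 - x^3 + x^4 - x^5
bracket: A^-11 - A^-7 + A^-3 - 2A + A^5 - 2A^9 + A^13, w = +3
1 component, writhe +3, over 13 crossings
det 9, colorings 9 of 3^13 — tricolorable
observation: the span of V is 6, forcing >= 6 crossings in any diagram


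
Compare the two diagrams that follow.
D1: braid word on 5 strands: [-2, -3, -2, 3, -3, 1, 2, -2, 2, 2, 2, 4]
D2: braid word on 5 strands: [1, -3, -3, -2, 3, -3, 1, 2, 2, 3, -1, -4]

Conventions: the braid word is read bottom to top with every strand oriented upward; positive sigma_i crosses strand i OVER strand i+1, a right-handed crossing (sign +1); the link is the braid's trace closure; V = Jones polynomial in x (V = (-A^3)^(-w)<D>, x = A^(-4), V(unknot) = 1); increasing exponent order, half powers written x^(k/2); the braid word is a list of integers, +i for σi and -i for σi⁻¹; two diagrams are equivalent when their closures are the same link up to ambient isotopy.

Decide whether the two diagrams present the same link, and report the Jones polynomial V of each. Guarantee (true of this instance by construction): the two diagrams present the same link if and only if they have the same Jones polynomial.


equivalent: yes
V(D1) = 1  (w +2, c 12, <D> = A^6)
V(D2) = 1  (w 0, c 12, <D> = 1)
why: all 2 diagrams share one V(x), hence one class


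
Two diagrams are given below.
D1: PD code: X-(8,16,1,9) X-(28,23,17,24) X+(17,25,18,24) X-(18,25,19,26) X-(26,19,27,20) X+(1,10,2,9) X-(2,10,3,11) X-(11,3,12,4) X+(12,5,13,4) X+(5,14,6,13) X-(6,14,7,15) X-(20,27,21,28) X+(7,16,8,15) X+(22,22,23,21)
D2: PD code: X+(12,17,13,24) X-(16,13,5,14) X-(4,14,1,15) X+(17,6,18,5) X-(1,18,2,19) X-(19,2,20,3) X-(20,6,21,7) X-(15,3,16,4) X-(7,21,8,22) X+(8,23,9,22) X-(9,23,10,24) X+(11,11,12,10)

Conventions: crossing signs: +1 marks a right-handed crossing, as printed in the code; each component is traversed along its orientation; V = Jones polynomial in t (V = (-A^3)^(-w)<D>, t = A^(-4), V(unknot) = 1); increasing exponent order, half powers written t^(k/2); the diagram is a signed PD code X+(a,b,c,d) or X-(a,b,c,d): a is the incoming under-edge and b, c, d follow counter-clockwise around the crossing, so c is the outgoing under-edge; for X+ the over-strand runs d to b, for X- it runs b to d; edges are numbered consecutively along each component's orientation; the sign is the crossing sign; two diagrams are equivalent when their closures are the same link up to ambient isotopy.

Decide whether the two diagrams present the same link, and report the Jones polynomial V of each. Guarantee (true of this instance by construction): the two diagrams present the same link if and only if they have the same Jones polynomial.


equivalent: no
V(D1) = -t^-5 - t^-4 + t^-3 + 2t^-2 + 2t^-1 + 1  (w -2, c 14, <D> = A^-6 + 2A^-2 + 2A^2 + A^6 - A^10 - A^14)
V(D2) = t^-5 + 2t^-3 + t^-1  [12 crossings, <D> = A^-8 + 2 + A^8, w = -4]
key observation: 2 values of V(t) split the 2 diagrams


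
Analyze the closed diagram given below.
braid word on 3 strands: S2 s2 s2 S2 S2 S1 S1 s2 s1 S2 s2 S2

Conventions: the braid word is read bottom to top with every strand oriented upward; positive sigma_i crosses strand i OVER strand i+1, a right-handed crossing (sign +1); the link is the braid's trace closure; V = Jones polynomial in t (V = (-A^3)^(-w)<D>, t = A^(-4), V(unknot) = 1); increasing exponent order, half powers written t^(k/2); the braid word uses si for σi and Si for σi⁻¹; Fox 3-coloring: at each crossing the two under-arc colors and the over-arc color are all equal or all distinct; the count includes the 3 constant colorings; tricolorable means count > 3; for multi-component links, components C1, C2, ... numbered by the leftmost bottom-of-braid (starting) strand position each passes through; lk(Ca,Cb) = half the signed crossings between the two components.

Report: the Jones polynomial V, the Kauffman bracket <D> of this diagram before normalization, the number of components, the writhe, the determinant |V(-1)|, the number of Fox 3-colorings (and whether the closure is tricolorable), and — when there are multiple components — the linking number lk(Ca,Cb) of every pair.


V = -t^-4 + t^-3 + t^-1
<D> = A^-2 + A^6 - A^10 (w = -2)
1 component over 12 crossings, w = -2
9 Fox colorings among 3^12, |V(-1)| = 3: tricolorable
why: w = -2 shifts under R1 moves; the (-A^3)^(2) factor cancels that in V
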